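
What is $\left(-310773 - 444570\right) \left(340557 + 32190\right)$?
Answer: $-281551837221$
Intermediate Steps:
$\left(-310773 - 444570\right) \left(340557 + 32190\right) = \left(-755343\right) 372747 = -281551837221$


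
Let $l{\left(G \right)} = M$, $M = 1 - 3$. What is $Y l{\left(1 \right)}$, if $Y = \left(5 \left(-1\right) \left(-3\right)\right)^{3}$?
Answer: $-6750$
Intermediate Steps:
$M = -2$
$l{\left(G \right)} = -2$
$Y = 3375$ ($Y = \left(\left(-5\right) \left(-3\right)\right)^{3} = 15^{3} = 3375$)
$Y l{\left(1 \right)} = 3375 \left(-2\right) = -6750$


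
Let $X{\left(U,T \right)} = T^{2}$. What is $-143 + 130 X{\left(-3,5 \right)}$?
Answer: $3107$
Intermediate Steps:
$-143 + 130 X{\left(-3,5 \right)} = -143 + 130 \cdot 5^{2} = -143 + 130 \cdot 25 = -143 + 3250 = 3107$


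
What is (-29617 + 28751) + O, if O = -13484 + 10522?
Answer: -3828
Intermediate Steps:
O = -2962
(-29617 + 28751) + O = (-29617 + 28751) - 2962 = -866 - 2962 = -3828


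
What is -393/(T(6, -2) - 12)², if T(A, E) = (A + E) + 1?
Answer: -393/49 ≈ -8.0204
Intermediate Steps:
T(A, E) = 1 + A + E
-393/(T(6, -2) - 12)² = -393/((1 + 6 - 2) - 12)² = -393/(5 - 12)² = -393/((-7)²) = -393/49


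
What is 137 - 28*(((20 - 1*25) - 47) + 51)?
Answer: 165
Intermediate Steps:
137 - 28*(((20 - 1*25) - 47) + 51) = 137 - 28*(((20 - 25) - 47) + 51) = 137 - 28*((-5 - 47) + 51) = 137 - 28*(-52 + 51) = 137 - 28*(-1) = 137 + 28 = 165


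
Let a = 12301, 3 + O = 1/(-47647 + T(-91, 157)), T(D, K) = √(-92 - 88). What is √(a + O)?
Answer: √3*√((195320935 - 24596*I*√5)/(47647 - 6*I*√5)) ≈ 110.9 - 2.6646e-11*I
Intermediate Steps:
T(D, K) = 6*I*√5 (T(D, K) = √(-180) = 6*I*√5)
O = -3 + 1/(-47647 + 6*I*√5) ≈ -3.0 - 5.9097e-9*I
√(a + O) = √(12301 + (-6810758014/2270236789 - 6*I*√5/2270236789)) = √(27919371983475/2270236789 - 6*I*√5/2270236789)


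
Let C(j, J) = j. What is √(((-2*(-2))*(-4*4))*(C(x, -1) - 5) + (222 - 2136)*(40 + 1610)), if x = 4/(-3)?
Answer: 2*I*√7104813/3 ≈ 1777.0*I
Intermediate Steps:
x = -4/3 (x = 4*(-⅓) = -4/3 ≈ -1.3333)
√(((-2*(-2))*(-4*4))*(C(x, -1) - 5) + (222 - 2136)*(40 + 1610)) = √(((-2*(-2))*(-4*4))*(-4/3 - 5) + (222 - 2136)*(40 + 1610)) = √((4*(-16))*(-19/3) - 1914*1650) = √(-64*(-19/3) - 3158100) = √(1216/3 - 3158100) = √(-9473084/3) = 2*I*√7104813/3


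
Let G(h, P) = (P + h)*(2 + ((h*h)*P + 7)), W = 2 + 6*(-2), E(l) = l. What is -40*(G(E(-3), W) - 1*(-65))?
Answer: -44720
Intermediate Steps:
W = -10 (W = 2 - 12 = -10)
G(h, P) = (9 + P*h²)*(P + h) (G(h, P) = (P + h)*(2 + (h²*P + 7)) = (P + h)*(2 + (P*h² + 7)) = (P + h)*(2 + (7 + P*h²)) = (P + h)*(9 + P*h²) = (9 + P*h²)*(P + h))
-40*(G(E(-3), W) - 1*(-65)) = -40*((9*(-10) + 9*(-3) - 10*(-3)³ + (-10)²*(-3)²) - 1*(-65)) = -40*((-90 - 27 - 10*(-27) + 100*9) + 65) = -40*((-90 - 27 + 270 + 900) + 65) = -40*(1053 + 65) = -40*1118 = -44720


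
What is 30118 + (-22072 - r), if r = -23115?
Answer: 31161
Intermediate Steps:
30118 + (-22072 - r) = 30118 + (-22072 - 1*(-23115)) = 30118 + (-22072 + 23115) = 30118 + 1043 = 31161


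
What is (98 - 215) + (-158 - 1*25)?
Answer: -300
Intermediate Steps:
(98 - 215) + (-158 - 1*25) = -117 + (-158 - 25) = -117 - 183 = -300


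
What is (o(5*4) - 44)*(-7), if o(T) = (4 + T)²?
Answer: -3724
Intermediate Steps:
(o(5*4) - 44)*(-7) = ((4 + 5*4)² - 44)*(-7) = ((4 + 20)² - 44)*(-7) = (24² - 44)*(-7) = (576 - 44)*(-7) = 532*(-7) = -3724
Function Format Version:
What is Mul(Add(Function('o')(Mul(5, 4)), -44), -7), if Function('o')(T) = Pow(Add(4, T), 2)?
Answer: -3724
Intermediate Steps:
Mul(Add(Function('o')(Mul(5, 4)), -44), -7) = Mul(Add(Pow(Add(4, Mul(5, 4)), 2), -44), -7) = Mul(Add(Pow(Add(4, 20), 2), -44), -7) = Mul(Add(Pow(24, 2), -44), -7) = Mul(Add(576, -44), -7) = Mul(532, -7) = -3724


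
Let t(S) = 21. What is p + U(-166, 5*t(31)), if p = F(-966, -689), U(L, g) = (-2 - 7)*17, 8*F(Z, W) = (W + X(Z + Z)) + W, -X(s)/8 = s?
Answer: 6427/4 ≈ 1606.8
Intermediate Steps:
X(s) = -8*s
F(Z, W) = -2*Z + W/4 (F(Z, W) = ((W - 8*(Z + Z)) + W)/8 = ((W - 16*Z) + W)/8 = (-16*Z + 2*W)/8 = -2*Z + W/4)
U(L, g) = -153 (U(L, g) = -9*17 = -153)
p = 7039/4 (p = -2*(-966) + (1/4)*(-689) = 1932 - 689/4 = 7039/4 ≈ 1759.8)
p + U(-166, 5*t(31)) = 7039/4 - 153 = 6427/4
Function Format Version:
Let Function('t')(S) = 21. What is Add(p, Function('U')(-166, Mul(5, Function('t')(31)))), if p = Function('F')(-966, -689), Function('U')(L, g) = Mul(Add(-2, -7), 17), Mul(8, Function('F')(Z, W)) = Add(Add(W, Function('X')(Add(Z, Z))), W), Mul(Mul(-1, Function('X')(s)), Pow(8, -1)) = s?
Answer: Rational(6427, 4) ≈ 1606.8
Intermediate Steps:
Function('X')(s) = Mul(-8, s)
Function('F')(Z, W) = Add(Mul(-2, Z), Mul(Rational(1, 4), W)) (Function('F')(Z, W) = Mul(Rational(1, 8), Add(Add(W, Mul(-8, Add(Z, Z))), W)) = Mul(Rational(1, 8), Add(Add(W, Mul(-8, Mul(2, Z))), W)) = Mul(Rational(1, 8), Add(Add(W, Mul(-16, Z)), W)) = Mul(Rational(1, 8), Add(Mul(-16, Z), Mul(2, W))) = Add(Mul(-2, Z), Mul(Rational(1, 4), W)))
Function('U')(L, g) = -153 (Function('U')(L, g) = Mul(-9, 17) = -153)
p = Rational(7039, 4) (p = Add(Mul(-2, -966), Mul(Rational(1, 4), -689)) = Add(1932, Rational(-689, 4)) = Rational(7039, 4) ≈ 1759.8)
Add(p, Function('U')(-166, Mul(5, Function('t')(31)))) = Add(Rational(7039, 4), -153) = Rational(6427, 4)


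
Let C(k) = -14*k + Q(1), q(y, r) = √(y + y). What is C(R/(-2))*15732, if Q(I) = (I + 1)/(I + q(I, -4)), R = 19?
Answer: 2060892 + 31464*√2 ≈ 2.1054e+6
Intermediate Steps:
q(y, r) = √2*√y (q(y, r) = √(2*y) = √2*√y)
Q(I) = (1 + I)/(I + √2*√I) (Q(I) = (I + 1)/(I + √2*√I) = (1 + I)/(I + √2*√I))
C(k) = -14*k + 2/(1 + √2) (C(k) = -14*k + (1 + 1)/(1 + √2*√1) = -14*k + 2/(1 + √2*1) = -14*k + 2/(1 + √2))
C(R/(-2))*15732 = (-2 - 266/(-2) + 2*√2)*15732 = (-2 - 266*(-1)/2 + 2*√2)*15732 = (-2 - 14*(-19/2) + 2*√2)*15732 = (-2 + 133 + 2*√2)*15732 = (131 + 2*√2)*15732 = 2060892 + 31464*√2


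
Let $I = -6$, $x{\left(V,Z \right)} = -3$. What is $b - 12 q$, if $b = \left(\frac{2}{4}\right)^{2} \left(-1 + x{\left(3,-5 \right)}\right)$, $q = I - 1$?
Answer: $83$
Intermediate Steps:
$q = -7$ ($q = -6 - 1 = -7$)
$b = -1$ ($b = \left(\frac{2}{4}\right)^{2} \left(-1 - 3\right) = \left(2 \cdot \frac{1}{4}\right)^{2} \left(-4\right) = \left(\frac{1}{2}\right)^{2} \left(-4\right) = \frac{1}{4} \left(-4\right) = -1$)
$b - 12 q = -1 - -84 = -1 + 84 = 83$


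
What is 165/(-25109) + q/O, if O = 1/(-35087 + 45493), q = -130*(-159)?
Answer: 5400745530015/25109 ≈ 2.1509e+8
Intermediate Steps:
q = 20670
O = 1/10406 ≈ 9.6098e-5
165/(-25109) + q/O = 165/(-25109) + 20670/(1/10406) = 165*(-1/25109) + 20670*10406 = -165/25109 + 215092020 = 5400745530015/25109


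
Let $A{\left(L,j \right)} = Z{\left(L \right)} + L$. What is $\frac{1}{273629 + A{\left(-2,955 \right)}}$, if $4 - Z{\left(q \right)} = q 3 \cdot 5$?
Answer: $\frac{1}{273661} \approx 3.6542 \cdot 10^{-6}$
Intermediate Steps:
$Z{\left(q \right)} = 4 - 15 q$ ($Z{\left(q \right)} = 4 - q 3 \cdot 5 = 4 - 3 q 5 = 4 - 15 q$)
$A{\left(L,j \right)} = 4 - 14 L$ ($A{\left(L,j \right)} = \left(4 - 15 L\right) + L = 4 - 14 L$)
$\frac{1}{273629 + A{\left(-2,955 \right)}} = \frac{1}{273629 + \left(4 - -28\right)} = \frac{1}{273629 + \left(4 + 28\right)} = \frac{1}{273629 + 32} = \frac{1}{273661}$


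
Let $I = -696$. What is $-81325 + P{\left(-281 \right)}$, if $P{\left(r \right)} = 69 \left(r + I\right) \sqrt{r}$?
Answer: $-81325 - 67413 i \sqrt{281} \approx -81325.0 - 1.13 \cdot 10^{6} i$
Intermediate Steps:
$P{\left(r \right)} = \sqrt{r} \left(-48024 + 69 r\right)$ ($P{\left(r \right)} = 69 \left(r - 696\right) \sqrt{r} = 69 \left(-696 + r\right) \sqrt{r} = \left(-48024 + 69 r\right) \sqrt{r} = \sqrt{r} \left(-48024 + 69 r\right)$)
$-81325 + P{\left(-281 \right)} = -81325 + 69 \sqrt{-281} \left(-696 - 281\right) = -81325 + 69 i \sqrt{281} \left(-977\right) = -81325 - 67413 i \sqrt{281}$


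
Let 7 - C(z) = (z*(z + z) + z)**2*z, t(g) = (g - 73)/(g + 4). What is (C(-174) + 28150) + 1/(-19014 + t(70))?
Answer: 892509503055679873/1407039 ≈ 6.3432e+11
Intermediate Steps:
t(g) = (-73 + g)/(4 + g)
C(z) = 7 - z*(z + 2*z**2)**2 (C(z) = 7 - (z*(z + z) + z)**2*z = 7 - (z*(2*z) + z)**2*z = 7 - (2*z**2 + z)**2*z = 7 - (z + 2*z**2)**2*z = 7 - z*(z + 2*z**2)**2)
(C(-174) + 28150) + 1/(-19014 + t(70)) = ((7 - 1*(-174)**3*(1 + 2*(-174))**2) + 28150) + 1/(-19014 + (-73 + 70)/(4 + 70)) = ((7 - 1*(-5268024)*(1 - 348)**2) + 28150) + 1/(-19014 - 3/74) = ((7 - 1*(-5268024)*(-347)**2) + 28150) + 1/(-19014 + (1/74)*(-3)) = ((7 - 1*(-5268024)*120409) + 28150) + 1/(-19014 - 3/74) = ((7 + 634317501816) + 28150) + 1/(-1407039/74) = (634317501823 + 28150) - 74/1407039 = 634317529973 - 74/1407039 = 892509503055679873/1407039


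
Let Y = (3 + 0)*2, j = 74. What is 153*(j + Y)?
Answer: 12240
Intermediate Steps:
Y = 6 (Y = 3*2 = 6)
153*(j + Y) = 153*(74 + 6) = 153*80 = 12240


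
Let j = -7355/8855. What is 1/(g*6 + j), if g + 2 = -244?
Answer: -1771/2615467 ≈ -0.00067713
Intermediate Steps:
g = -246 (g = -2 - 244 = -246)
j = -1471/1771 (j = -7355*1/8855 = -1471/1771 ≈ -0.83060)
1/(g*6 + j) = 1/(-246*6 - 1471/1771) = 1/(-1476 - 1471/1771) = 1/(-2615467/1771) = -1771/2615467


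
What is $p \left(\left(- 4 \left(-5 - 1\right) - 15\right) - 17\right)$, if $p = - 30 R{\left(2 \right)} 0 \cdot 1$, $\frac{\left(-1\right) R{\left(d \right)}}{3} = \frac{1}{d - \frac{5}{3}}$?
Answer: $0$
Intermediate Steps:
$R{\left(d \right)} = - \frac{3}{- \frac{5}{3} + d}$ ($R{\left(d \right)} = - \frac{3}{d - \frac{5}{3}} = - \frac{3}{- \frac{5}{3} + d}$)
$p = 0$ ($p = - 30 - \frac{9}{-5 + 3 \cdot 2} \cdot 0 \cdot 1 = - 30 - \frac{9}{-5 + 6} \cdot 0 \cdot 1 = - 30 - \frac{9}{1} \cdot 0 \cdot 1 = - 30 \left(-9\right) 1 \cdot 0 \cdot 1 = - 30 \left(-9\right) 0 \cdot 1 = - 30 \cdot 0 \cdot 1 = \left(-30\right) 0 = 0$)
$p \left(\left(- 4 \left(-5 - 1\right) - 15\right) - 17\right) = 0 \left(\left(- 4 \left(-5 - 1\right) - 15\right) - 17\right) = 0 \left(\left(\left(-4\right) \left(-6\right) - 15\right) - 17\right) = 0 \left(\left(24 - 15\right) - 17\right) = 0 \left(9 - 17\right) = 0 \left(-8\right) = 0$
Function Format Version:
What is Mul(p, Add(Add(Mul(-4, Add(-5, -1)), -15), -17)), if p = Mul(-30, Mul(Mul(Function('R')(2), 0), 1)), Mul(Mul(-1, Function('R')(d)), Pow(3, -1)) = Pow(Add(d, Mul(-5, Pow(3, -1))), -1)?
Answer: 0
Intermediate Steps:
Function('R')(d) = Mul(-3, Pow(Add(Rational(-5, 3), d), -1)) (Function('R')(d) = Mul(-3, Pow(Add(d, Mul(-5, Pow(3, -1))), -1)) = Mul(-3, Pow(Add(d, Mul(-5, Rational(1, 3))), -1)) = Mul(-3, Pow(Add(d, Rational(-5, 3)), -1)) = Mul(-3, Pow(Add(Rational(-5, 3), d), -1)))
p = 0 (p = Mul(-30, Mul(Mul(Mul(-9, Pow(Add(-5, Mul(3, 2)), -1)), 0), 1)) = Mul(-30, Mul(Mul(Mul(-9, Pow(Add(-5, 6), -1)), 0), 1)) = Mul(-30, Mul(Mul(Mul(-9, Pow(1, -1)), 0), 1)) = Mul(-30, Mul(Mul(Mul(-9, 1), 0), 1)) = Mul(-30, Mul(Mul(-9, 0), 1)) = Mul(-30, Mul(0, 1)) = Mul(-30, 0) = 0)
Mul(p, Add(Add(Mul(-4, Add(-5, -1)), -15), -17)) = Mul(0, Add(Add(Mul(-4, Add(-5, -1)), -15), -17)) = Mul(0, Add(Add(Mul(-4, -6), -15), -17)) = Mul(0, Add(Add(24, -15), -17)) = Mul(0, Add(9, -17)) = Mul(0, -8) = 0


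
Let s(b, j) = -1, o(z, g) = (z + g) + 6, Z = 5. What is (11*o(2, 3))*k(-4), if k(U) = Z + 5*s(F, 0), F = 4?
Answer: 0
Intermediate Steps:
o(z, g) = 6 + g + z (o(z, g) = (g + z) + 6 = 6 + g + z)
k(U) = 0 (k(U) = 5 + 5*(-1) = 5 - 5 = 0)
(11*o(2, 3))*k(-4) = (11*(6 + 3 + 2))*0 = (11*11)*0 = 121*0 = 0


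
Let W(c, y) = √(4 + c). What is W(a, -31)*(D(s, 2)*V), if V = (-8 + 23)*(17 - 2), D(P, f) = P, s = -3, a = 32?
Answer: -4050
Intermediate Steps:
V = 225 (V = 15*15 = 225)
W(a, -31)*(D(s, 2)*V) = √(4 + 32)*(-3*225) = √36*(-675) = 6*(-675) = -4050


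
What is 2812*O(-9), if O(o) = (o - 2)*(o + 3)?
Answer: 185592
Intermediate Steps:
O(o) = (-2 + o)*(3 + o)
2812*O(-9) = 2812*(-6 - 9 + (-9)²) = 2812*(-6 - 9 + 81) = 2812*66 = 185592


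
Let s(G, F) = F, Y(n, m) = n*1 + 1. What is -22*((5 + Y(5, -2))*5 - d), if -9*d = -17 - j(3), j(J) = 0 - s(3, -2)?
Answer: -10472/9 ≈ -1163.6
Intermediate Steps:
Y(n, m) = 1 + n (Y(n, m) = n + 1 = 1 + n)
j(J) = 2 (j(J) = 0 - 1*(-2) = 0 + 2 = 2)
d = 19/9 (d = -(-17 - 1*2)/9 = -(-17 - 2)/9 = -⅑*(-19) = 19/9 ≈ 2.1111)
-22*((5 + Y(5, -2))*5 - d) = -22*((5 + (1 + 5))*5 - 1*19/9) = -22*((5 + 6)*5 - 19/9) = -22*(11*5 - 19/9) = -22*(55 - 19/9) = -22*476/9 = -10472/9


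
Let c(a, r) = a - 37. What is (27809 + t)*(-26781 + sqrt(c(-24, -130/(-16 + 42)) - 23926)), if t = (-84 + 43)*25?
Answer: -717302304 + 455328*I*sqrt(83) ≈ -7.173e+8 + 4.1482e+6*I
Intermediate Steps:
c(a, r) = -37 + a
t = -1025 (t = -41*25 = -1025)
(27809 + t)*(-26781 + sqrt(c(-24, -130/(-16 + 42)) - 23926)) = (27809 - 1025)*(-26781 + sqrt((-37 - 24) - 23926)) = 26784*(-26781 + sqrt(-61 - 23926)) = 26784*(-26781 + sqrt(-23987)) = 26784*(-26781 + 17*I*sqrt(83)) = -717302304 + 455328*I*sqrt(83)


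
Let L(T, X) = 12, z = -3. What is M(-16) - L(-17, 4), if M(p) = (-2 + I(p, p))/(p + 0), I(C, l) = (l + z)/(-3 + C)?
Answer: -191/16 ≈ -11.938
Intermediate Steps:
I(C, l) = (-3 + l)/(-3 + C) (I(C, l) = (l - 3)/(-3 + C) = (-3 + l)/(-3 + C))
M(p) = -1/p (M(p) = (-2 + (-3 + p)/(-3 + p))/(p + 0) = (-2 + 1)/p = -1/p)
M(-16) - L(-17, 4) = -1/(-16) - 1*12 = -1*(-1/16) - 12 = 1/16 - 12 = -191/16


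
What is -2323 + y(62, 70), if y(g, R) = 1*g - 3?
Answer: -2264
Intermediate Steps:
y(g, R) = -3 + g (y(g, R) = g - 3 = -3 + g)
-2323 + y(62, 70) = -2323 + (-3 + 62) = -2323 + 59 = -2264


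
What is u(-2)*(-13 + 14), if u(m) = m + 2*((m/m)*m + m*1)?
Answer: -10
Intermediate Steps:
u(m) = 5*m (u(m) = m + 2*(1*m + m) = m + 2*(m + m) = m + 2*(2*m) = m + 4*m = 5*m)
u(-2)*(-13 + 14) = (5*(-2))*(-13 + 14) = -10*1 = -10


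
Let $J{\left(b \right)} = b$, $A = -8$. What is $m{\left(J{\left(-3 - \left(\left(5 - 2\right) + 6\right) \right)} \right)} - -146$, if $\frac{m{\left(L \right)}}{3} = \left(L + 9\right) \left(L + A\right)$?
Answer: $326$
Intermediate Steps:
$m{\left(L \right)} = 3 \left(-8 + L\right) \left(9 + L\right)$ ($m{\left(L \right)} = 3 \left(L + 9\right) \left(L - 8\right) = 3 \left(9 + L\right) \left(-8 + L\right) = 3 \left(-8 + L\right) \left(9 + L\right)$)
$m{\left(J{\left(-3 - \left(\left(5 - 2\right) + 6\right) \right)} \right)} - -146 = \left(-216 + 3 \left(-3 - \left(\left(5 - 2\right) + 6\right)\right) + 3 \left(-3 - \left(\left(5 - 2\right) + 6\right)\right)^{2}\right) - -146 = \left(-216 + 3 \left(-3 - \left(3 + 6\right)\right) + 3 \left(-3 - \left(3 + 6\right)\right)^{2}\right) + 146 = \left(-216 + 3 \left(-3 - 9\right) + 3 \left(-3 - 9\right)^{2}\right) + 146 = \left(-216 + 3 \left(-12\right) + 3 \left(-12\right)^{2}\right) + 146 = \left(-216 - 36 + 3 \cdot 144\right) + 146 = \left(-216 - 36 + 432\right) + 146 = 180 + 146 = 326$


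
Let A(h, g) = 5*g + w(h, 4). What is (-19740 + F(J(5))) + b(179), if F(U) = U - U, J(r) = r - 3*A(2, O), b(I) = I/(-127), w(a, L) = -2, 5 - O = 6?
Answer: -2507159/127 ≈ -19741.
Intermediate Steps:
O = -1 (O = 5 - 1*6 = 5 - 6 = -1)
A(h, g) = -2 + 5*g (A(h, g) = 5*g - 2 = -2 + 5*g)
b(I) = -I/127 (b(I) = I*(-1/127) = -I/127)
J(r) = 21 + r (J(r) = r - 3*(-2 + 5*(-1)) = r - 3*(-2 - 5) = r - 3*(-7) = r + 21 = 21 + r)
F(U) = 0
(-19740 + F(J(5))) + b(179) = (-19740 + 0) - 1/127*179 = -19740 - 179/127 = -2507159/127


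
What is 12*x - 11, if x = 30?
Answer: 349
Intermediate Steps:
12*x - 11 = 12*30 - 11 = 360 - 11 = 349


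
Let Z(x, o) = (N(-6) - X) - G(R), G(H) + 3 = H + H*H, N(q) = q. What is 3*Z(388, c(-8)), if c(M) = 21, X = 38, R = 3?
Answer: -159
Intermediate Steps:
G(H) = -3 + H + H² (G(H) = -3 + (H + H*H) = -3 + (H + H²) = -3 + H + H²)
Z(x, o) = -53 (Z(x, o) = (-6 - 1*38) - (-3 + 3 + 3²) = (-6 - 38) - (-3 + 3 + 9) = -44 - 1*9 = -44 - 9 = -53)
3*Z(388, c(-8)) = 3*(-53) = -159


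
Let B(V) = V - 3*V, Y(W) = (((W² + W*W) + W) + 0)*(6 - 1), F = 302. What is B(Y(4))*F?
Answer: -108720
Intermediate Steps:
Y(W) = 5*W + 10*W² (Y(W) = (((W² + W²) + W) + 0)*5 = ((2*W² + W) + 0)*5 = ((W + 2*W²) + 0)*5 = (W + 2*W²)*5 = 5*W + 10*W²)
B(V) = -2*V
B(Y(4))*F = -10*4*(1 + 2*4)*302 = -10*4*(1 + 8)*302 = -10*4*9*302 = -2*180*302 = -360*302 = -108720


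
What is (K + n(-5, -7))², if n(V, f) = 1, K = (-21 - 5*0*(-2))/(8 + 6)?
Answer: ¼ ≈ 0.25000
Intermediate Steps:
K = -3/2 (K = (-21 + 0*(-2))/14 = (-21 + 0)*(1/14) = -21*1/14 = -3/2 ≈ -1.5000)
(K + n(-5, -7))² = (-3/2 + 1)² = (-½)² = ¼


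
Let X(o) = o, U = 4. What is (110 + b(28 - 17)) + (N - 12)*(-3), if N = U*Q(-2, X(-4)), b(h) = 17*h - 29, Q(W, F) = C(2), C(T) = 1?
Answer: 292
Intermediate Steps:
Q(W, F) = 1
b(h) = -29 + 17*h
N = 4 (N = 4*1 = 4)
(110 + b(28 - 17)) + (N - 12)*(-3) = (110 + (-29 + 17*(28 - 17))) + (4 - 12)*(-3) = (110 + (-29 + 17*11)) - 8*(-3) = (110 + (-29 + 187)) + 24 = (110 + 158) + 24 = 268 + 24 = 292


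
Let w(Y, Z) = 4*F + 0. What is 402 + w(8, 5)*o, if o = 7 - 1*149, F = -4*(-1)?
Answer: -1870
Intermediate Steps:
F = 4
w(Y, Z) = 16 (w(Y, Z) = 4*4 + 0 = 16 + 0 = 16)
o = -142 (o = 7 - 149 = -142)
402 + w(8, 5)*o = 402 + 16*(-142) = 402 - 2272 = -1870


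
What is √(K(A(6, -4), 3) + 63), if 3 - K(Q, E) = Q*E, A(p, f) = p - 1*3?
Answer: √57 ≈ 7.5498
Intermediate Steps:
A(p, f) = -3 + p (A(p, f) = p - 3 = -3 + p)
K(Q, E) = 3 - E*Q (K(Q, E) = 3 - Q*E = 3 - E*Q)
√(K(A(6, -4), 3) + 63) = √((3 - 1*3*(-3 + 6)) + 63) = √((3 - 1*3*3) + 63) = √((3 - 9) + 63) = √(-6 + 63) = √57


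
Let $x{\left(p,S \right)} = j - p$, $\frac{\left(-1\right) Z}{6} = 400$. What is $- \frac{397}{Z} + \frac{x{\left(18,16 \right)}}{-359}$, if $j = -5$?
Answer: $\frac{197723}{861600} \approx 0.22948$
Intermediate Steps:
$Z = -2400$ ($Z = \left(-6\right) 400 = -2400$)
$x{\left(p,S \right)} = -5 - p$
$- \frac{397}{Z} + \frac{x{\left(18,16 \right)}}{-359} = - \frac{397}{-2400} + \frac{-5 - 18}{-359} = \left(-397\right) \left(- \frac{1}{2400}\right) + \left(-5 - 18\right) \left(- \frac{1}{359}\right) = \frac{397}{2400} - - \frac{23}{359} = \frac{397}{2400} + \frac{23}{359} = \frac{197723}{861600}$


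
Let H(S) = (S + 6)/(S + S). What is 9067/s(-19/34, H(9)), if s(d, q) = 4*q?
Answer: 27201/10 ≈ 2720.1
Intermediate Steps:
H(S) = (6 + S)/(2*S) (H(S) = (6 + S)/((2*S)) = (6 + S)*(1/(2*S)) = (6 + S)/(2*S))
9067/s(-19/34, H(9)) = 9067/((4*((½)*(6 + 9)/9))) = 9067/((4*((½)*(⅑)*15))) = 9067/((4*(⅚))) = 9067/(10/3) = 9067*(3/10) = 27201/10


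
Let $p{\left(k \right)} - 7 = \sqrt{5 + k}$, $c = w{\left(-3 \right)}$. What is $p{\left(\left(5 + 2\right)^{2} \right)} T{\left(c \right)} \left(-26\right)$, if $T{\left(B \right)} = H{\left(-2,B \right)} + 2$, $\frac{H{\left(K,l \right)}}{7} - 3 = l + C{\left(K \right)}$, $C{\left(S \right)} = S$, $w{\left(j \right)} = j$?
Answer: $2184 + 936 \sqrt{6} \approx 4476.7$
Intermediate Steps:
$c = -3$
$H{\left(K,l \right)} = 21 + 7 K + 7 l$ ($H{\left(K,l \right)} = 21 + 7 \left(l + K\right) = 21 + 7 \left(K + l\right) = 21 + \left(7 K + 7 l\right) = 21 + 7 K + 7 l$)
$p{\left(k \right)} = 7 + \sqrt{5 + k}$
$T{\left(B \right)} = 9 + 7 B$ ($T{\left(B \right)} = \left(21 + 7 \left(-2\right) + 7 B\right) + 2 = \left(21 - 14 + 7 B\right) + 2 = \left(7 + 7 B\right) + 2 = 9 + 7 B$)
$p{\left(\left(5 + 2\right)^{2} \right)} T{\left(c \right)} \left(-26\right) = \left(7 + \sqrt{5 + \left(5 + 2\right)^{2}}\right) \left(9 + 7 \left(-3\right)\right) \left(-26\right) = \left(7 + \sqrt{5 + 7^{2}}\right) \left(9 - 21\right) \left(-26\right) = \left(7 + \sqrt{5 + 49}\right) \left(-12\right) \left(-26\right) = \left(7 + \sqrt{54}\right) \left(-12\right) \left(-26\right) = \left(7 + 3 \sqrt{6}\right) \left(-12\right) \left(-26\right) = \left(-84 - 36 \sqrt{6}\right) \left(-26\right) = 2184 + 936 \sqrt{6}$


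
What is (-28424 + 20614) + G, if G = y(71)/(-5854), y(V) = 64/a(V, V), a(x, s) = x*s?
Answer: -115236604702/14755007 ≈ -7810.0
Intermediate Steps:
a(x, s) = s*x
y(V) = 64/V² (y(V) = 64/((V*V)) = 64/(V²) = 64/V²)
G = -32/14755007 (G = (64/71²)/(-5854) = (64*(1/5041))*(-1/5854) = (64/5041)*(-1/5854) = -32/14755007 ≈ -2.1688e-6)
(-28424 + 20614) + G = (-28424 + 20614) - 32/14755007 = -7810 - 32/14755007 = -115236604702/14755007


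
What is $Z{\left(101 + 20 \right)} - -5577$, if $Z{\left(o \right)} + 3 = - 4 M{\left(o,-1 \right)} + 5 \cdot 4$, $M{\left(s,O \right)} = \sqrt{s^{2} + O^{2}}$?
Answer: $5594 - 4 \sqrt{14642} \approx 5110.0$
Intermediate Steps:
$M{\left(s,O \right)} = \sqrt{O^{2} + s^{2}}$
$Z{\left(o \right)} = 17 - 4 \sqrt{1 + o^{2}}$ ($Z{\left(o \right)} = -3 - \left(-20 + 4 \sqrt{\left(-1\right)^{2} + o^{2}}\right) = -3 - \left(-20 + 4 \sqrt{1 + o^{2}}\right) = 17 - 4 \sqrt{1 + o^{2}}$)
$Z{\left(101 + 20 \right)} - -5577 = \left(17 - 4 \sqrt{1 + \left(101 + 20\right)^{2}}\right) - -5577 = \left(17 - 4 \sqrt{1 + 121^{2}}\right) + 5577 = \left(17 - 4 \sqrt{1 + 14641}\right) + 5577 = \left(17 - 4 \sqrt{14642}\right) + 5577 = 5594 - 4 \sqrt{14642}$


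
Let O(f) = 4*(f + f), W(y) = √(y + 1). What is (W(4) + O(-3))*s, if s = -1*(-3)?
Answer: -72 + 3*√5 ≈ -65.292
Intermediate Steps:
W(y) = √(1 + y)
s = 3
O(f) = 8*f (O(f) = 4*(2*f) = 8*f)
(W(4) + O(-3))*s = (√(1 + 4) + 8*(-3))*3 = (√5 - 24)*3 = (-24 + √5)*3 = -72 + 3*√5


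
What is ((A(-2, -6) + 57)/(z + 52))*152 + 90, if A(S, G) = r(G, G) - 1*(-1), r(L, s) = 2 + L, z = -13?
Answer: 3906/13 ≈ 300.46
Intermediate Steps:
A(S, G) = 3 + G (A(S, G) = (2 + G) - 1*(-1) = (2 + G) + 1 = 3 + G)
((A(-2, -6) + 57)/(z + 52))*152 + 90 = (((3 - 6) + 57)/(-13 + 52))*152 + 90 = ((-3 + 57)/39)*152 + 90 = (54*(1/39))*152 + 90 = (18/13)*152 + 90 = 2736/13 + 90 = 3906/13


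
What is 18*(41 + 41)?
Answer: 1476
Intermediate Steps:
18*(41 + 41) = 18*82 = 1476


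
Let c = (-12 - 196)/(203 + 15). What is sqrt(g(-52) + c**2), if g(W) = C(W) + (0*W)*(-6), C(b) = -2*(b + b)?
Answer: 4*sqrt(155129)/109 ≈ 14.454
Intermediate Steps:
c = -104/109 (c = -208/218 = -208*1/218 = -104/109 ≈ -0.95413)
C(b) = -4*b
g(W) = -4*W (g(W) = -4*W + (0*W)*(-6) = -4*W + 0*(-6) = -4*W + 0 = -4*W)
sqrt(g(-52) + c**2) = sqrt(-4*(-52) + (-104/109)**2) = sqrt(208 + 10816/11881) = sqrt(2482064/11881) = 4*sqrt(155129)/109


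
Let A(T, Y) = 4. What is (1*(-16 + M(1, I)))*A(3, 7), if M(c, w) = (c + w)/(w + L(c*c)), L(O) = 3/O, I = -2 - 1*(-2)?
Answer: -188/3 ≈ -62.667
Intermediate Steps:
I = 0 (I = -2 + 2 = 0)
M(c, w) = (c + w)/(w + 3/c²) (M(c, w) = (c + w)/(w + 3/((c*c))) = (c + w)/(w + 3/(c²)) = (c + w)/(w + 3/c²))
(1*(-16 + M(1, I)))*A(3, 7) = (1*(-16 + 1²*(1 + 0)/(3 + 0*1²)))*4 = (1*(-16 + 1*1/(3 + 0*1)))*4 = (1*(-16 + 1*1/(3 + 0)))*4 = (1*(-16 + 1*1/3))*4 = (1*(-16 + 1*(⅓)*1))*4 = (1*(-16 + ⅓))*4 = (1*(-47/3))*4 = -47/3*4 = -188/3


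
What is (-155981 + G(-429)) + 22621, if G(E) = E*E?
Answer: 50681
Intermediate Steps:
G(E) = E²
(-155981 + G(-429)) + 22621 = (-155981 + (-429)²) + 22621 = (-155981 + 184041) + 22621 = 28060 + 22621 = 50681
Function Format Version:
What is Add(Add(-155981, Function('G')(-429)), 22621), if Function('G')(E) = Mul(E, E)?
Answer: 50681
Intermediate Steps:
Function('G')(E) = Pow(E, 2)
Add(Add(-155981, Function('G')(-429)), 22621) = Add(Add(-155981, Pow(-429, 2)), 22621) = Add(Add(-155981, 184041), 22621) = Add(28060, 22621) = 50681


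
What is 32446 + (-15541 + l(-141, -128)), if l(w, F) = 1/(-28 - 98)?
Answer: 2130029/126 ≈ 16905.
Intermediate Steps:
l(w, F) = -1/126 (l(w, F) = 1/(-126) = -1/126)
32446 + (-15541 + l(-141, -128)) = 32446 + (-15541 - 1/126) = 32446 - 1958167/126 = 2130029/126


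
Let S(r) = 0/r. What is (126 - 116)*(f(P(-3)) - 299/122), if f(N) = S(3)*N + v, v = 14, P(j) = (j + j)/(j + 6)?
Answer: 7045/61 ≈ 115.49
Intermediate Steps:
S(r) = 0
P(j) = 2*j/(6 + j) (P(j) = (2*j)/(6 + j) = 2*j/(6 + j))
f(N) = 14 (f(N) = 0*N + 14 = 0 + 14 = 14)
(126 - 116)*(f(P(-3)) - 299/122) = (126 - 116)*(14 - 299/122) = 10*(14 - 299*1/122) = 10*(14 - 299/122) = 10*(1409/122) = 7045/61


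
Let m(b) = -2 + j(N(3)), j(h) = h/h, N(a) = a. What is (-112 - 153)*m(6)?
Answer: 265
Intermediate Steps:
j(h) = 1
m(b) = -1 (m(b) = -2 + 1 = -1)
(-112 - 153)*m(6) = (-112 - 153)*(-1) = -265*(-1) = 265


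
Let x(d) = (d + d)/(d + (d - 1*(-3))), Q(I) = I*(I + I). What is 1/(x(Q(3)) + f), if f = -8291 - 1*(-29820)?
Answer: 13/279889 ≈ 4.6447e-5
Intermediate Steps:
Q(I) = 2*I² (Q(I) = I*(2*I) = 2*I²)
f = 21529 (f = -8291 + 29820 = 21529)
x(d) = 2*d/(3 + 2*d) (x(d) = (2*d)/(d + (d + 3)) = (2*d)/(d + (3 + d)) = (2*d)/(3 + 2*d) = 2*d/(3 + 2*d))
1/(x(Q(3)) + f) = 1/(2*(2*3²)/(3 + 2*(2*3²)) + 21529) = 1/(2*(2*9)/(3 + 2*(2*9)) + 21529) = 1/(2*18/(3 + 2*18) + 21529) = 1/(2*18/(3 + 36) + 21529) = 1/(2*18/39 + 21529) = 1/(2*18*(1/39) + 21529) = 1/(12/13 + 21529) = 1/(279889/13) = 13/279889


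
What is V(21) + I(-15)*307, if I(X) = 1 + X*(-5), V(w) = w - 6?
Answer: 23347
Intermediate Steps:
V(w) = -6 + w
I(X) = 1 - 5*X
V(21) + I(-15)*307 = (-6 + 21) + (1 - 5*(-15))*307 = 15 + (1 + 75)*307 = 15 + 76*307 = 15 + 23332 = 23347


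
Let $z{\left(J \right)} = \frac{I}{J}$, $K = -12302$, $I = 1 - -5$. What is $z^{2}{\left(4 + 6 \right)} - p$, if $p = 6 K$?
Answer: $\frac{1845309}{25} \approx 73812.0$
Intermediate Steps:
$I = 6$ ($I = 1 + 5 = 6$)
$z{\left(J \right)} = \frac{6}{J}$
$p = -73812$ ($p = 6 \left(-12302\right) = -73812$)
$z^{2}{\left(4 + 6 \right)} - p = \left(\frac{6}{4 + 6}\right)^{2} - -73812 = \left(\frac{6}{10}\right)^{2} + 73812 = \left(6 \cdot \frac{1}{10}\right)^{2} + 73812 = \left(\frac{3}{5}\right)^{2} + 73812 = \frac{9}{25} + 73812 = \frac{1845309}{25}$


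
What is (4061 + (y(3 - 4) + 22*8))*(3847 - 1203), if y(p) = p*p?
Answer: 11205272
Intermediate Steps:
y(p) = p**2
(4061 + (y(3 - 4) + 22*8))*(3847 - 1203) = (4061 + ((3 - 4)**2 + 22*8))*(3847 - 1203) = (4061 + ((-1)**2 + 176))*2644 = (4061 + (1 + 176))*2644 = (4061 + 177)*2644 = 4238*2644 = 11205272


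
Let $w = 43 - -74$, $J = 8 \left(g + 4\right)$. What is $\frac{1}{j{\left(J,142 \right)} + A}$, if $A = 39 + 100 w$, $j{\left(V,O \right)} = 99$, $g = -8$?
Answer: $\frac{1}{11838} \approx 8.4474 \cdot 10^{-5}$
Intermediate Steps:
$J = -32$ ($J = 8 \left(-8 + 4\right) = 8 \left(-4\right) = -32$)
$w = 117$ ($w = 43 + 74 = 117$)
$A = 11739$ ($A = 39 + 100 \cdot 117 = 39 + 11700 = 11739$)
$\frac{1}{j{\left(J,142 \right)} + A} = \frac{1}{99 + 11739} = \frac{1}{11838}$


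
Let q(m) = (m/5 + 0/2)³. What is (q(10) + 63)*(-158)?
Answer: -11218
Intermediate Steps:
q(m) = m³/125 (q(m) = (m*(⅕) + 0*(½))³ = (m/5 + 0)³ = (m/5)³ = m³/125)
(q(10) + 63)*(-158) = ((1/125)*10³ + 63)*(-158) = ((1/125)*1000 + 63)*(-158) = (8 + 63)*(-158) = 71*(-158) = -11218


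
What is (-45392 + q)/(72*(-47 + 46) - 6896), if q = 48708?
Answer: -829/1742 ≈ -0.47589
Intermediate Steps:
(-45392 + q)/(72*(-47 + 46) - 6896) = (-45392 + 48708)/(72*(-47 + 46) - 6896) = 3316/(72*(-1) - 6896) = 3316/(-72 - 6896) = 3316/(-6968) = 3316*(-1/6968) = -829/1742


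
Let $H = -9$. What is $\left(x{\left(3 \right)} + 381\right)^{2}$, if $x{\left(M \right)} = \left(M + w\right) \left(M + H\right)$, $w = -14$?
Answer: $199809$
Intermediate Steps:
$x{\left(M \right)} = \left(-14 + M\right) \left(-9 + M\right)$ ($x{\left(M \right)} = \left(M - 14\right) \left(M - 9\right) = \left(-14 + M\right) \left(-9 + M\right)$)
$\left(x{\left(3 \right)} + 381\right)^{2} = \left(\left(126 + 3^{2} - 69\right) + 381\right)^{2} = \left(\left(126 + 9 - 69\right) + 381\right)^{2} = \left(66 + 381\right)^{2} = 447^{2} = 199809$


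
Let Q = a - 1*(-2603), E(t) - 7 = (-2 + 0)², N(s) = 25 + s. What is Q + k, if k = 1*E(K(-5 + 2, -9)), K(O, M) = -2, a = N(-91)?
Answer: 2548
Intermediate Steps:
a = -66 (a = 25 - 91 = -66)
E(t) = 11 (E(t) = 7 + (-2 + 0)² = 7 + (-2)² = 7 + 4 = 11)
Q = 2537 (Q = -66 - 1*(-2603) = -66 + 2603 = 2537)
k = 11 (k = 1*11 = 11)
Q + k = 2537 + 11 = 2548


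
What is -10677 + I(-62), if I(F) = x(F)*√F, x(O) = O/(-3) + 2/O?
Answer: -10677 + 1919*I*√62/93 ≈ -10677.0 + 162.48*I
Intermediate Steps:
x(O) = 2/O - O/3 (x(O) = O*(-⅓) + 2/O = -O/3 + 2/O = 2/O - O/3)
I(F) = √F*(2/F - F/3) (I(F) = (2/F - F/3)*√F = √F*(2/F - F/3))
-10677 + I(-62) = -10677 + (6 - 1*(-62)²)/(3*√(-62)) = -10677 + (-I*√62/62)*(6 - 1*3844)/3 = -10677 + (-I*√62/62)*(6 - 3844)/3 = -10677 + (⅓)*(-I*√62/62)*(-3838) = -10677 + 1919*I*√62/93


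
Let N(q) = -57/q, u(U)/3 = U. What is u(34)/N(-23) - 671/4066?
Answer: 166677/4066 ≈ 40.993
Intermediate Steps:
u(U) = 3*U
u(34)/N(-23) - 671/4066 = (3*34)/((-57/(-23))) - 671/4066 = 102/((-57*(-1/23))) - 671*1/4066 = 102/(57/23) - 671/4066 = 102*(23/57) - 671/4066 = 782/19 - 671/4066 = 166677/4066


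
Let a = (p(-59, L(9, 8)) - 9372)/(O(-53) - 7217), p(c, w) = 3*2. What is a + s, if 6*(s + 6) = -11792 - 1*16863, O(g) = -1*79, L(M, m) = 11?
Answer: -17439445/3648 ≈ -4780.5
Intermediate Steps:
O(g) = -79
p(c, w) = 6
a = 1561/1216 (a = (6 - 9372)/(-79 - 7217) = -9366/(-7296) = -9366*(-1/7296) = 1561/1216 ≈ 1.2837)
s = -28691/6 (s = -6 + (-11792 - 1*16863)/6 = -6 + (-11792 - 16863)/6 = -6 + (1/6)*(-28655) = -6 - 28655/6 = -28691/6 ≈ -4781.8)
a + s = 1561/1216 - 28691/6 = -17439445/3648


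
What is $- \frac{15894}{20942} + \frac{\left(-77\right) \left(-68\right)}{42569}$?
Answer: $- \frac{283469687}{445739999} \approx -0.63595$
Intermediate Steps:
$- \frac{15894}{20942} + \frac{\left(-77\right) \left(-68\right)}{42569} = \left(-15894\right) \frac{1}{20942} + 5236 \cdot \frac{1}{42569} = - \frac{7947}{10471} + \frac{5236}{42569} = - \frac{283469687}{445739999}$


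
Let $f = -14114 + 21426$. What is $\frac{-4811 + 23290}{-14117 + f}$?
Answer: $- \frac{18479}{6805} \approx -2.7155$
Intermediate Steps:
$f = 7312$
$\frac{-4811 + 23290}{-14117 + f} = \frac{-4811 + 23290}{-14117 + 7312} = \frac{18479}{-6805} = 18479 \left(- \frac{1}{6805}\right) = - \frac{18479}{6805}$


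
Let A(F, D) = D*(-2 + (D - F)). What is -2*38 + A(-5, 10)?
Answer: 54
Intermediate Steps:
A(F, D) = D*(-2 + D - F)
-2*38 + A(-5, 10) = -2*38 + 10*(-2 + 10 - 1*(-5)) = -76 + 10*(-2 + 10 + 5) = -76 + 10*13 = -76 + 130 = 54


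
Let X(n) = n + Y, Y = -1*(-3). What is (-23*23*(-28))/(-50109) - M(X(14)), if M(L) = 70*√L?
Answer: -14812/50109 - 70*√17 ≈ -288.91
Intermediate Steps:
Y = 3
X(n) = 3 + n (X(n) = n + 3 = 3 + n)
(-23*23*(-28))/(-50109) - M(X(14)) = (-23*23*(-28))/(-50109) - 70*√(3 + 14) = -529*(-28)*(-1/50109) - 70*√17 = 14812*(-1/50109) - 70*√17 = -14812/50109 - 70*√17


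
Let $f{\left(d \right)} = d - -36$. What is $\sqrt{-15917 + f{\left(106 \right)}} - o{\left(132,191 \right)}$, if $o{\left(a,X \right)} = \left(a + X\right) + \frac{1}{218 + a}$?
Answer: $- \frac{113051}{350} + 5 i \sqrt{631} \approx -323.0 + 125.6 i$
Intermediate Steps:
$f{\left(d \right)} = 36 + d$ ($f{\left(d \right)} = d + 36 = 36 + d$)
$o{\left(a,X \right)} = X + a + \frac{1}{218 + a}$ ($o{\left(a,X \right)} = \left(X + a\right) + \frac{1}{218 + a} = X + a + \frac{1}{218 + a}$)
$\sqrt{-15917 + f{\left(106 \right)}} - o{\left(132,191 \right)} = \sqrt{-15917 + \left(36 + 106\right)} - \frac{1 + 132^{2} + 218 \cdot 191 + 218 \cdot 132 + 191 \cdot 132}{218 + 132} = \sqrt{-15917 + 142} - \frac{1 + 17424 + 41638 + 28776 + 25212}{350} = \sqrt{-15775} - \frac{1}{350} \cdot 113051 = 5 i \sqrt{631} - \frac{113051}{350} = - \frac{113051}{350} + 5 i \sqrt{631}$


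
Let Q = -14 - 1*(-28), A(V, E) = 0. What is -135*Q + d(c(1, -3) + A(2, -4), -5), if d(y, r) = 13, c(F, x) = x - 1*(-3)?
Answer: -1877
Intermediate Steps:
c(F, x) = 3 + x (c(F, x) = x + 3 = 3 + x)
Q = 14 (Q = -14 + 28 = 14)
-135*Q + d(c(1, -3) + A(2, -4), -5) = -135*14 + 13 = -1890 + 13 = -1877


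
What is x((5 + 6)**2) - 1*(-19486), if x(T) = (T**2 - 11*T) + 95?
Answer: 32891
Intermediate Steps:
x(T) = 95 + T**2 - 11*T
x((5 + 6)**2) - 1*(-19486) = (95 + ((5 + 6)**2)**2 - 11*(5 + 6)**2) - 1*(-19486) = (95 + (11**2)**2 - 11*11**2) + 19486 = (95 + 121**2 - 11*121) + 19486 = (95 + 14641 - 1331) + 19486 = 13405 + 19486 = 32891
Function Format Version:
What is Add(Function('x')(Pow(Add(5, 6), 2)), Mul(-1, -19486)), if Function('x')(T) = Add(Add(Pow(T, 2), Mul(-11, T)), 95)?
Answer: 32891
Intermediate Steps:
Function('x')(T) = Add(95, Pow(T, 2), Mul(-11, T))
Add(Function('x')(Pow(Add(5, 6), 2)), Mul(-1, -19486)) = Add(Add(95, Pow(Pow(Add(5, 6), 2), 2), Mul(-11, Pow(Add(5, 6), 2))), Mul(-1, -19486)) = Add(Add(95, Pow(Pow(11, 2), 2), Mul(-11, Pow(11, 2))), 19486) = Add(Add(95, Pow(121, 2), Mul(-11, 121)), 19486) = Add(Add(95, 14641, -1331), 19486) = Add(13405, 19486) = 32891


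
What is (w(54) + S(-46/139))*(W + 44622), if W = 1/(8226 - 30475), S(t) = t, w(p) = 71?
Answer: 513274951409/162769 ≈ 3.1534e+6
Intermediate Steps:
W = -1/22249 (W = 1/(-22249) = -1/22249 ≈ -4.4946e-5)
(w(54) + S(-46/139))*(W + 44622) = (71 - 46/139)*(-1/22249 + 44622) = (71 - 46*1/139)*(992794877/22249) = (71 - 46/139)*(992794877/22249) = (9823/139)*(992794877/22249) = 513274951409/162769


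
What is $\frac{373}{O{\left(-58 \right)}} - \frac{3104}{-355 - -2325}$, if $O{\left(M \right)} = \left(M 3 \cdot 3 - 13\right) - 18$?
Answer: $- \frac{1225661}{544705} \approx -2.2501$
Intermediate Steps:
$O{\left(M \right)} = -31 + 9 M$ ($O{\left(M \right)} = \left(3 M 3 - 13\right) - 18 = \left(9 M - 13\right) - 18 = \left(-13 + 9 M\right) - 18 = -31 + 9 M$)
$\frac{373}{O{\left(-58 \right)}} - \frac{3104}{-355 - -2325} = \frac{373}{-31 + 9 \left(-58\right)} - \frac{3104}{-355 - -2325} = \frac{373}{-31 - 522} - \frac{3104}{-355 + 2325} = \frac{373}{-553} - \frac{3104}{1970} = 373 \left(- \frac{1}{553}\right) - \frac{1552}{985} = - \frac{373}{553} - \frac{1552}{985} = - \frac{1225661}{544705}$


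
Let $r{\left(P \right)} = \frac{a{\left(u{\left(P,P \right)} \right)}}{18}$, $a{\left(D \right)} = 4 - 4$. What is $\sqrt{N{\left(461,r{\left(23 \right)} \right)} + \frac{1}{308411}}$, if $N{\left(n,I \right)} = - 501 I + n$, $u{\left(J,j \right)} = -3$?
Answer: $\frac{8 \sqrt{685142129953}}{308411} \approx 21.471$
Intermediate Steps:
$a{\left(D \right)} = 0$ ($a{\left(D \right)} = 4 - 4 = 0$)
$r{\left(P \right)} = 0$ ($r{\left(P \right)} = \frac{0}{18} = 0 \cdot \frac{1}{18} = 0$)
$N{\left(n,I \right)} = n - 501 I$
$\sqrt{N{\left(461,r{\left(23 \right)} \right)} + \frac{1}{308411}} = \sqrt{\left(461 - 0\right) + \frac{1}{308411}} = \sqrt{\left(461 + 0\right) + \frac{1}{308411}} = \sqrt{461 + \frac{1}{308411}} = \sqrt{\frac{142177472}{308411}} = \frac{8 \sqrt{685142129953}}{308411}$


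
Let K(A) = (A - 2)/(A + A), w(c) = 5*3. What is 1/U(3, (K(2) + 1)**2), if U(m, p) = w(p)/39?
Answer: 13/5 ≈ 2.6000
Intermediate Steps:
w(c) = 15
K(A) = (-2 + A)/(2*A) (K(A) = (-2 + A)/((2*A)) = (-2 + A)*(1/(2*A)) = (-2 + A)/(2*A))
U(m, p) = 5/13 (U(m, p) = 15/39 = 15*(1/39) = 5/13)
1/U(3, (K(2) + 1)**2) = 1/(5/13) = 13/5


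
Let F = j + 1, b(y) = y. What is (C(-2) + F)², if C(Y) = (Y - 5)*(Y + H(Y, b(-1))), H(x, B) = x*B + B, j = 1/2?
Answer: 289/4 ≈ 72.250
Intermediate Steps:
j = ½ ≈ 0.50000
H(x, B) = B + B*x (H(x, B) = B*x + B = B + B*x)
C(Y) = 5 - Y (C(Y) = (Y - 5)*(Y - (1 + Y)) = (-5 + Y)*(Y + (-1 - Y)) = (-5 + Y)*(-1) = 5 - Y)
F = 3/2 (F = ½ + 1 = 3/2 ≈ 1.5000)
(C(-2) + F)² = ((5 - 1*(-2)) + 3/2)² = ((5 + 2) + 3/2)² = (7 + 3/2)² = (17/2)² = 289/4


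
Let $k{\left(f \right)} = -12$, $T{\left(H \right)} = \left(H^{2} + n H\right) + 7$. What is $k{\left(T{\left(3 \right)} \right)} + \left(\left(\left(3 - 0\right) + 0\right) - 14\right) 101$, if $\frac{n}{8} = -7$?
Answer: $-1123$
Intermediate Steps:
$n = -56$ ($n = 8 \left(-7\right) = -56$)
$T{\left(H \right)} = 7 + H^{2} - 56 H$ ($T{\left(H \right)} = \left(H^{2} - 56 H\right) + 7 = 7 + H^{2} - 56 H$)
$k{\left(T{\left(3 \right)} \right)} + \left(\left(\left(3 - 0\right) + 0\right) - 14\right) 101 = -12 + \left(\left(\left(3 - 0\right) + 0\right) - 14\right) 101 = -12 + \left(\left(\left(3 + \left(-4 + 4\right)\right) + 0\right) - 14\right) 101 = -12 + \left(\left(\left(3 + 0\right) + 0\right) - 14\right) 101 = -12 + \left(\left(3 + 0\right) - 14\right) 101 = -12 + \left(3 - 14\right) 101 = -12 - 1111 = -1123$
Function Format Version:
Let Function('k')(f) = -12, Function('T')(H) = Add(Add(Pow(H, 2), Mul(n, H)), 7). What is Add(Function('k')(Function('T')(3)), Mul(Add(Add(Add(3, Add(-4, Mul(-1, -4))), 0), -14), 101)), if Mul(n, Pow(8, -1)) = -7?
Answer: -1123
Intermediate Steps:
n = -56 (n = Mul(8, -7) = -56)
Function('T')(H) = Add(7, Pow(H, 2), Mul(-56, H)) (Function('T')(H) = Add(Add(Pow(H, 2), Mul(-56, H)), 7) = Add(7, Pow(H, 2), Mul(-56, H)))
Add(Function('k')(Function('T')(3)), Mul(Add(Add(Add(3, Add(-4, Mul(-1, -4))), 0), -14), 101)) = Add(-12, Mul(Add(Add(Add(3, Add(-4, Mul(-1, -4))), 0), -14), 101)) = Add(-12, Mul(Add(Add(Add(3, Add(-4, 4)), 0), -14), 101)) = Add(-12, Mul(Add(Add(Add(3, 0), 0), -14), 101)) = Add(-12, Mul(Add(Add(3, 0), -14), 101)) = Add(-12, Mul(Add(3, -14), 101)) = Add(-12, Mul(-11, 101)) = Add(-12, -1111) = -1123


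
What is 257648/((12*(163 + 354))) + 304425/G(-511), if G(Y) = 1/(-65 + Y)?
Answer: -271965924388/1551 ≈ -1.7535e+8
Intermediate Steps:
257648/((12*(163 + 354))) + 304425/G(-511) = 257648/((12*(163 + 354))) + 304425/(1/(-65 - 511)) = 257648/((12*517)) + 304425/(1/(-576)) = 257648/6204 + 304425/(-1/576) = 257648*(1/6204) + 304425*(-576) = 64412/1551 - 175348800 = -271965924388/1551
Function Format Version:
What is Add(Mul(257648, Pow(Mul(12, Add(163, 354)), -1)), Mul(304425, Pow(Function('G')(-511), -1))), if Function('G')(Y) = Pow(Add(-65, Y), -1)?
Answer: Rational(-271965924388, 1551) ≈ -1.7535e+8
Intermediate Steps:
Add(Mul(257648, Pow(Mul(12, Add(163, 354)), -1)), Mul(304425, Pow(Function('G')(-511), -1))) = Add(Mul(257648, Pow(Mul(12, Add(163, 354)), -1)), Mul(304425, Pow(Pow(Add(-65, -511), -1), -1))) = Add(Mul(257648, Pow(Mul(12, 517), -1)), Mul(304425, Pow(Pow(-576, -1), -1))) = Add(Mul(257648, Pow(6204, -1)), Mul(304425, Pow(Rational(-1, 576), -1))) = Add(Mul(257648, Rational(1, 6204)), Mul(304425, -576)) = Add(Rational(64412, 1551), -175348800) = Rational(-271965924388, 1551)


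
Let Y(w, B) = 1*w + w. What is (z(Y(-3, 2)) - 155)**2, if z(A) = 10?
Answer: 21025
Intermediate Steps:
Y(w, B) = 2*w (Y(w, B) = w + w = 2*w)
(z(Y(-3, 2)) - 155)**2 = (10 - 155)**2 = (-145)**2 = 21025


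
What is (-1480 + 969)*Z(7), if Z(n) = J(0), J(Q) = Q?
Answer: 0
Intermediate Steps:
Z(n) = 0
(-1480 + 969)*Z(7) = (-1480 + 969)*0 = -511*0 = 0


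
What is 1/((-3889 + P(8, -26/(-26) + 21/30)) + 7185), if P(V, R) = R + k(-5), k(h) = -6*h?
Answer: 10/33277 ≈ 0.00030051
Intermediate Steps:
P(V, R) = 30 + R (P(V, R) = R - 6*(-5) = R + 30 = 30 + R)
1/((-3889 + P(8, -26/(-26) + 21/30)) + 7185) = 1/((-3889 + (30 + (-26/(-26) + 21/30))) + 7185) = 1/((-3889 + (30 + (-26*(-1/26) + 21*(1/30)))) + 7185) = 1/((-3889 + (30 + (1 + 7/10))) + 7185) = 1/((-3889 + (30 + 17/10)) + 7185) = 1/((-3889 + 317/10) + 7185) = 1/(-38573/10 + 7185) = 1/(33277/10) = 10/33277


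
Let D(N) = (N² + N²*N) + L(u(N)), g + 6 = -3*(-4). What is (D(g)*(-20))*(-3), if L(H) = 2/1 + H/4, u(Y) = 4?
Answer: 15300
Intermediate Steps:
g = 6 (g = -6 - 3*(-4) = -6 + 12 = 6)
L(H) = 2 + H/4 (L(H) = 2*1 + H*(¼) = 2 + H/4)
D(N) = 3 + N² + N³ (D(N) = (N² + N²*N) + (2 + (¼)*4) = (N² + N³) + (2 + 1) = (N² + N³) + 3 = 3 + N² + N³)
(D(g)*(-20))*(-3) = ((3 + 6² + 6³)*(-20))*(-3) = ((3 + 36 + 216)*(-20))*(-3) = (255*(-20))*(-3) = -5100*(-3) = 15300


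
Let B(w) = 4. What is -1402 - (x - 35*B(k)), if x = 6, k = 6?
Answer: -1268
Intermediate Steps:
-1402 - (x - 35*B(k)) = -1402 - (6 - 35*4) = -1402 - (6 - 140) = -1402 - 1*(-134) = -1402 + 134 = -1268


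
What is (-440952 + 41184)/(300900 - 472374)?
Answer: 66628/28579 ≈ 2.3314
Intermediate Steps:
(-440952 + 41184)/(300900 - 472374) = -399768/(-171474) = -399768*(-1/171474) = 66628/28579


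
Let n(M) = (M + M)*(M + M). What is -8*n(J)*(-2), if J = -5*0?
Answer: 0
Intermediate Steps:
J = 0
n(M) = 4*M² (n(M) = (2*M)*(2*M) = 4*M²)
-8*n(J)*(-2) = -32*0²*(-2) = -32*0*(-2) = -8*0*(-2) = 0*(-2) = 0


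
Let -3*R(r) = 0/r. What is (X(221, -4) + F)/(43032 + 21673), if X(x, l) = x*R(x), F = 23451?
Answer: 23451/64705 ≈ 0.36243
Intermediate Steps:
R(r) = 0 (R(r) = -0/r = -⅓*0 = 0)
X(x, l) = 0 (X(x, l) = x*0 = 0)
(X(221, -4) + F)/(43032 + 21673) = (0 + 23451)/(43032 + 21673) = 23451/64705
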